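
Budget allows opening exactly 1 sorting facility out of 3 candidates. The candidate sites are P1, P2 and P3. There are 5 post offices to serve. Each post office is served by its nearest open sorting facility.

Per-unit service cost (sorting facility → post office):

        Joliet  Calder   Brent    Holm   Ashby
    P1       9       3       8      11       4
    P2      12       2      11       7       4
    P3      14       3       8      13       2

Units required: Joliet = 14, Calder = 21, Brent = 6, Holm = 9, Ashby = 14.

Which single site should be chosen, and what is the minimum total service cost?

With exactly 1 open, each post office uses its cheapest among the chosen.
{P1}: Joliet→P1 9·14=126, Calder→P1 3·21=63, Brent→P1 8·6=48, Holm→P1 11·9=99, Ashby→P1 4·14=56. Service cost 392.
{P2}: service cost 395
{P3}: service cost 452
Among all 3 size-1 choices, {P1} is lowest.

Choose P1 only; total service cost 392.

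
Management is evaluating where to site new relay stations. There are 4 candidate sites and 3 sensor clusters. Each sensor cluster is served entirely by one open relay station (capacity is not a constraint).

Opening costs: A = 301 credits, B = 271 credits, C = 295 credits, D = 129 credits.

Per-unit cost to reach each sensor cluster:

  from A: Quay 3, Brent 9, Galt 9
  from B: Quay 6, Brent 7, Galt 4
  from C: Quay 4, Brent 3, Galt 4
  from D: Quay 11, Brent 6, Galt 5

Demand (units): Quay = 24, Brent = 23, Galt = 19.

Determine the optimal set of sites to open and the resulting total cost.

For any fixed open set, each sensor cluster goes to its cheapest open site; total = fixed + service.
{C}: Quay→C 4·24=96, Brent→C 3·23=69, Galt→C 4·19=76. Service 241; fixed 295; total 536.
{D}: service 497 + fixed 129 = 626
{B}: service 381 + fixed 271 = 652
{A, B, C, D}: service 217 + fixed 996 = 1213
(All 15 nonempty subsets were checked; C only is lowest.)

Open C only; minimum total cost 536.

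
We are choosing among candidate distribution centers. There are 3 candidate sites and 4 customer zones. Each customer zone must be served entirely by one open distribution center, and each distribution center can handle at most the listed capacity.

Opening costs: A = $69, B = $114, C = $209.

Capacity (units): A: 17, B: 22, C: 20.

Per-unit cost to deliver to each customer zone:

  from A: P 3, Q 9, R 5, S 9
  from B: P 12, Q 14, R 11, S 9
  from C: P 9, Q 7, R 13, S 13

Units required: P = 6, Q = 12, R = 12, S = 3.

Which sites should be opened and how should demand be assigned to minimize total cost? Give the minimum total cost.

Minimum total cost: 503

Open {A, C}: P→C 9·6=54, Q→C 7·12=84, R→A 5·12=60, S→A 9·3=27.
Loads: A carries 15/17, C carries 18/20. Service 225; fixed 278; total 503.
Next best feasible plan costs 510.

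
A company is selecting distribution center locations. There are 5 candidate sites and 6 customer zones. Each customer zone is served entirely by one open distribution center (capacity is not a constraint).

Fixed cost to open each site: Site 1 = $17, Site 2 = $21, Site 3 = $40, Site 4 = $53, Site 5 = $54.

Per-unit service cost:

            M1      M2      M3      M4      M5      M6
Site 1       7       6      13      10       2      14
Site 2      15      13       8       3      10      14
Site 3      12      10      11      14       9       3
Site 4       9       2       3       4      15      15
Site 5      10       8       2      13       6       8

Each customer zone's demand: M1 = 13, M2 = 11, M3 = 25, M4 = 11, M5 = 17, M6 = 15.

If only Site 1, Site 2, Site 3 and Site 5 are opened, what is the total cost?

Total cost: 451

Each customer zone is assigned to its cheapest site among the open ones.
{Site 1, Site 2, Site 3, Site 5}: M1→Site 1 7·13=91, M2→Site 1 6·11=66, M3→Site 5 2·25=50, M4→Site 2 3·11=33, M5→Site 1 2·17=34, M6→Site 3 3·15=45. Service 319; fixed 132; total 451.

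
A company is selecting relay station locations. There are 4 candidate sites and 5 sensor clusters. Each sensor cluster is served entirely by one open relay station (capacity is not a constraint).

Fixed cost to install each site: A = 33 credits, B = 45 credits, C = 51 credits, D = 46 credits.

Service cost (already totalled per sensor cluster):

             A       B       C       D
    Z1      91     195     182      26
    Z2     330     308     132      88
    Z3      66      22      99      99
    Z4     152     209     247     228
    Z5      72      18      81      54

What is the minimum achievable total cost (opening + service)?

Minimum total cost: 430

For any fixed open set, each sensor cluster goes to its cheapest open site; total = fixed + service.
{A, B, D}: Z1→D 26, Z2→D 88, Z3→B 22, Z4→A 152, Z5→B 18. Service 306; fixed 124; total 430.
{B, D}: Z1→D 26, Z2→D 88, Z3→B 22, Z4→B 209, Z5→B 18. Service 363; fixed 91; total 454.
{A, D}: service 386 + fixed 79 = 465
{A, B, C, D}: service 306 + fixed 175 = 481
No other subset beats 430.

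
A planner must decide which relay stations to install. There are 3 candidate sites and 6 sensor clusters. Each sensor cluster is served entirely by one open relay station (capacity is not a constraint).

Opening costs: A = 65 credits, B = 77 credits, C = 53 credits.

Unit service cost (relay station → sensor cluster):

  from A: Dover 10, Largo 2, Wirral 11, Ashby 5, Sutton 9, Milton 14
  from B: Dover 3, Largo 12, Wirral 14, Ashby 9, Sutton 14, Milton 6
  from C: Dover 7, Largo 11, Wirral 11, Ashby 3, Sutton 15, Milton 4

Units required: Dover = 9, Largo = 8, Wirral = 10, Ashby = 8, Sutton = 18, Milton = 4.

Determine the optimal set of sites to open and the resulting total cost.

Open A and C; minimum total cost 509.

For any fixed open set, each sensor cluster goes to its cheapest open site; total = fixed + service.
{A, C}: Dover→C 7·9=63, Largo→A 2·8=16, Wirral→A 11·10=110, Ashby→C 3·8=24, Sutton→A 9·18=162, Milton→C 4·4=16. Service 391; fixed 118; total 509.
{A, B}: Dover→B 3·9=27, Largo→A 2·8=16, Wirral→A 11·10=110, Ashby→A 5·8=40, Sutton→A 9·18=162, Milton→B 6·4=24. Service 379; fixed 142; total 521.
{A}: service 474 + fixed 65 = 539
{A, B, C}: service 355 + fixed 195 = 550
(All 7 nonempty subsets were checked; A and C is lowest.)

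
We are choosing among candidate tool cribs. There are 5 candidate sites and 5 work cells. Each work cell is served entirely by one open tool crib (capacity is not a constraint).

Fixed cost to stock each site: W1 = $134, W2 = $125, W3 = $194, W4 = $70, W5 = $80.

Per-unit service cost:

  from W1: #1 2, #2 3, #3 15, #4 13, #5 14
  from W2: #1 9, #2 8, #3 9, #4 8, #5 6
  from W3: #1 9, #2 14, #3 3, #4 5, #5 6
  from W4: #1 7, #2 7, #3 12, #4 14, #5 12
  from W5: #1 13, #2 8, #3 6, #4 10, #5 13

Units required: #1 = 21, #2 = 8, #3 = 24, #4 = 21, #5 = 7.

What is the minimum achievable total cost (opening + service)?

For any fixed open set, each work cell goes to its cheapest open site; total = fixed + service.
{W1, W3}: #1→W1 2·21=42, #2→W1 3·8=24, #3→W3 3·24=72, #4→W3 5·21=105, #5→W3 6·7=42. Service 285; fixed 328; total 613.
{W1, W3, W4}: service 285 + fixed 398 = 683
{W3, W4}: service 422 + fixed 264 = 686
{W1, W2, W3, W4, W5}: service 285 + fixed 603 = 888
No other subset beats 613.

Minimum total cost: 613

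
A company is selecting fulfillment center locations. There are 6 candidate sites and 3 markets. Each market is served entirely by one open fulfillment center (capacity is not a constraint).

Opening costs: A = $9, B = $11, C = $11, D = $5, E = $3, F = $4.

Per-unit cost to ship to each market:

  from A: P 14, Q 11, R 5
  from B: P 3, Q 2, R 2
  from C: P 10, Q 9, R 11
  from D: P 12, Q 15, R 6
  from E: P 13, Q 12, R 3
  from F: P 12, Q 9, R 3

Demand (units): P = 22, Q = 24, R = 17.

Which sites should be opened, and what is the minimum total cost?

For any fixed open set, each market goes to its cheapest open site; total = fixed + service.
{B}: P→B 3·22=66, Q→B 2·24=48, R→B 2·17=34. Service 148; fixed 11; total 159.
{B, E}: service 148 + fixed 14 = 162
{B, F}: service 148 + fixed 15 = 163
{A, B, C, D, E, F}: P→B 3·22=66, Q→B 2·24=48, R→B 2·17=34. Service 148; fixed 43; total 191.
No other subset beats 159.

Open B only; minimum total cost 159.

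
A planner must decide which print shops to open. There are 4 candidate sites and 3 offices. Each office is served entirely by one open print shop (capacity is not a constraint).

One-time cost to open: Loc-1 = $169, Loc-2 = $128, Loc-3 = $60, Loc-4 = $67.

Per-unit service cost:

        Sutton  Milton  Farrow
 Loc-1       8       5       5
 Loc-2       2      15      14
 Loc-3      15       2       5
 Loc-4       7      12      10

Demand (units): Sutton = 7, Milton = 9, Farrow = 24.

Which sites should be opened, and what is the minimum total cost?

For any fixed open set, each office goes to its cheapest open site; total = fixed + service.
{Loc-3}: Sutton→Loc-3 15·7=105, Milton→Loc-3 2·9=18, Farrow→Loc-3 5·24=120. Service 243; fixed 60; total 303.
{Loc-3, Loc-4}: Sutton→Loc-4 7·7=49, Milton→Loc-3 2·9=18, Farrow→Loc-3 5·24=120. Service 187; fixed 127; total 314.
{Loc-2, Loc-3}: Sutton→Loc-2 2·7=14, Milton→Loc-3 2·9=18, Farrow→Loc-3 5·24=120. Service 152; fixed 188; total 340.
{Loc-1, Loc-2, Loc-3, Loc-4}: service 152 + fixed 424 = 576
No other subset beats 303.

Open Loc-3 only; minimum total cost 303.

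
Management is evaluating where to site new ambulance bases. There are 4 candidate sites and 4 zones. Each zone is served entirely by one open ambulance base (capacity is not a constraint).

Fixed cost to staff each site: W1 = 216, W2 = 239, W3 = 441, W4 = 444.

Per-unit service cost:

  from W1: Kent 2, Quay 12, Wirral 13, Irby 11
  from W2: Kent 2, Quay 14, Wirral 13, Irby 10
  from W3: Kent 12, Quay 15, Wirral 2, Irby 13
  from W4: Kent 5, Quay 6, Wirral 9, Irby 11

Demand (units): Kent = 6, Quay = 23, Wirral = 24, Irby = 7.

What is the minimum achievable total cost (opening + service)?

Minimum total cost: 893

For any fixed open set, each zone goes to its cheapest open site; total = fixed + service.
{W1}: Kent→W1 2·6=12, Quay→W1 12·23=276, Wirral→W1 13·24=312, Irby→W1 11·7=77. Service 677; fixed 216; total 893.
{W4}: Kent→W4 5·6=30, Quay→W4 6·23=138, Wirral→W4 9·24=216, Irby→W4 11·7=77. Service 461; fixed 444; total 905.
{W2}: Kent→W2 2·6=12, Quay→W2 14·23=322, Wirral→W2 13·24=312, Irby→W2 10·7=70. Service 716; fixed 239; total 955.
{W1, W2, W3, W4}: Kent→W1 2·6=12, Quay→W4 6·23=138, Wirral→W3 2·24=48, Irby→W2 10·7=70. Service 268; fixed 1340; total 1608.
(All 15 nonempty subsets were checked; W1 only is lowest.)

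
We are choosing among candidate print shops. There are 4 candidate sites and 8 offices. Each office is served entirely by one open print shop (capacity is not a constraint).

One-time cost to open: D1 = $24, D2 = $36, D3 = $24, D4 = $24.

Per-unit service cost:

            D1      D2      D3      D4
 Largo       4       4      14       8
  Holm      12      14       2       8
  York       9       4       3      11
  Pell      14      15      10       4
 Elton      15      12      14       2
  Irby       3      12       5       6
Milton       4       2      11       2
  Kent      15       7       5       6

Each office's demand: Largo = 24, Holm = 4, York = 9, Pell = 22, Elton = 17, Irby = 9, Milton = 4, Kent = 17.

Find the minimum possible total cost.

Minimum total cost: 445

For any fixed open set, each office goes to its cheapest open site; total = fixed + service.
{D1, D3, D4}: Largo→D1 4·24=96, Holm→D3 2·4=8, York→D3 3·9=27, Pell→D4 4·22=88, Elton→D4 2·17=34, Irby→D1 3·9=27, Milton→D4 2·4=8, Kent→D3 5·17=85. Service 373; fixed 72; total 445.
{D2, D3, D4}: service 391 + fixed 84 = 475
{D1, D2, D3, D4}: service 373 + fixed 108 = 481
{D1}: service 1086 + fixed 24 = 1110
No other subset beats 445.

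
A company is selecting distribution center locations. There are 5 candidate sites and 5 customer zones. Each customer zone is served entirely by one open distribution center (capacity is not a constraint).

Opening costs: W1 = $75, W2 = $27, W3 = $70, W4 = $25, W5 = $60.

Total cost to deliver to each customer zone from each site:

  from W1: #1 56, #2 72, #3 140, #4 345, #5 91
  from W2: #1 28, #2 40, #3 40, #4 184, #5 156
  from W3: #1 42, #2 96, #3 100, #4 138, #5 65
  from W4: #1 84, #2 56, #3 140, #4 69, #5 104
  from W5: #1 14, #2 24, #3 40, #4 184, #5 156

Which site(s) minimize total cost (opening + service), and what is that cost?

For any fixed open set, each customer zone goes to its cheapest open site; total = fixed + service.
{W2, W4}: #1→W2 28, #2→W2 40, #3→W2 40, #4→W4 69, #5→W4 104. Service 281; fixed 52; total 333.
{W4, W5}: service 251 + fixed 85 = 336
{W2, W4, W5}: #1→W5 14, #2→W5 24, #3→W2 40, #4→W4 69, #5→W4 104. Service 251; fixed 112; total 363.
{W1, W2, W3, W4, W5}: #1→W5 14, #2→W5 24, #3→W2 40, #4→W4 69, #5→W3 65. Service 212; fixed 257; total 469.
No other subset beats 333.

Open W2 and W4; minimum total cost 333.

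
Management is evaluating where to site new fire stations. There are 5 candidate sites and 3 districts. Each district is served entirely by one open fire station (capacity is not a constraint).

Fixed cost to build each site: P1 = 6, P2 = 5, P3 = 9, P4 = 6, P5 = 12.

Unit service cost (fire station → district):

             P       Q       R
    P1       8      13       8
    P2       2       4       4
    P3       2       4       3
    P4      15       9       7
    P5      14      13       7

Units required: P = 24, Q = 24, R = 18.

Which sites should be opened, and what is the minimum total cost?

Open P3 only; minimum total cost 207.

For any fixed open set, each district goes to its cheapest open site; total = fixed + service.
{P3}: P→P3 2·24=48, Q→P3 4·24=96, R→P3 3·18=54. Service 198; fixed 9; total 207.
{P2, P3}: P→P2 2·24=48, Q→P2 4·24=96, R→P3 3·18=54. Service 198; fixed 14; total 212.
{P1, P3}: service 198 + fixed 15 = 213
{P1, P2, P3, P4, P5}: P→P2 2·24=48, Q→P2 4·24=96, R→P3 3·18=54. Service 198; fixed 38; total 236.
No other subset beats 207.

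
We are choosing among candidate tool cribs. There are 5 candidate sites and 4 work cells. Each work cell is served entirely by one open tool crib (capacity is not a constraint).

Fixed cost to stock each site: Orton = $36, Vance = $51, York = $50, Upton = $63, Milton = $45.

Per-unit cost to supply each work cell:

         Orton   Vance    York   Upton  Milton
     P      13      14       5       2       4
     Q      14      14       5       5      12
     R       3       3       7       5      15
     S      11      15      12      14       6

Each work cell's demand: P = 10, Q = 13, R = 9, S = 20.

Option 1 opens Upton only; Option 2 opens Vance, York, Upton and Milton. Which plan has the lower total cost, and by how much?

Option 1: {Upton}: P→Upton 2·10=20, Q→Upton 5·13=65, R→Upton 5·9=45, S→Upton 14·20=280. Service 410; fixed 63; total 473.
Option 2: {Vance, York, Upton, Milton}: P→Upton 2·10=20, Q→York 5·13=65, R→Vance 3·9=27, S→Milton 6·20=120. Service 232; fixed 209; total 441.
Difference: |473 − 441| = 32.

Option 2 is cheaper by 32.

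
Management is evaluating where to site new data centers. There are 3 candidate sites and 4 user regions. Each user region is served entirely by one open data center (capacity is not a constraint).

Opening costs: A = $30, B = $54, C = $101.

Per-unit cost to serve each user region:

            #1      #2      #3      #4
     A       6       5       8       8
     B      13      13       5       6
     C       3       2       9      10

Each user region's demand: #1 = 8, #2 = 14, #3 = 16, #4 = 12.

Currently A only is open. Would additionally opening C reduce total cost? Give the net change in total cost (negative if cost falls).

No — net change +35 (cost rises by 35).

Current service cost with {A}: 342.
Adding C: each user region re-picks its cheapest; new service cost 276, saving 66.
Extra fixed cost: 101. Net change = 101 − 66 = 35.
(Totals: 372 → 407.)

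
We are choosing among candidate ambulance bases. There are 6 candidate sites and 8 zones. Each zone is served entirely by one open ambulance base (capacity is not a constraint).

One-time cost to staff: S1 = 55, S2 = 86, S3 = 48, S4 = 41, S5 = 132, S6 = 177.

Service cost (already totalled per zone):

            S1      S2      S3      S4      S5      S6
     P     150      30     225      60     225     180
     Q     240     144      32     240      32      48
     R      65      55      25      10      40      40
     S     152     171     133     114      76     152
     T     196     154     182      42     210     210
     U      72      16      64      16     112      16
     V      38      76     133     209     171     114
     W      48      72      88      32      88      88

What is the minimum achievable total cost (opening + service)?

For any fixed open set, each zone goes to its cheapest open site; total = fixed + service.
{S1, S3, S4}: P→S4 60, Q→S3 32, R→S4 10, S→S4 114, T→S4 42, U→S4 16, V→S1 38, W→S4 32. Service 344; fixed 144; total 488.
{S2, S3, S4}: P→S2 30, Q→S3 32, R→S4 10, S→S4 114, T→S4 42, U→S2 16, V→S2 76, W→S4 32. Service 352; fixed 175; total 527.
{S3, S4}: service 439 + fixed 89 = 528
{S1, S2, S3, S4, S5, S6}: service 276 + fixed 539 = 815
No other subset beats 488.

Minimum total cost: 488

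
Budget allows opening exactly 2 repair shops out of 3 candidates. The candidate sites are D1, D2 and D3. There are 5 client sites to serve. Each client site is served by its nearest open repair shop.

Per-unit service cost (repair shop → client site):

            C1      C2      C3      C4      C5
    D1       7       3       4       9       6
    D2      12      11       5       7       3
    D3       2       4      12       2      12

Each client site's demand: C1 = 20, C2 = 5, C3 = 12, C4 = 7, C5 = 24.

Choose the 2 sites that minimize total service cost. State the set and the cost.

With exactly 2 open, each client site uses its cheapest among the chosen.
{D2, D3}: C1→D3 2·20=40, C2→D3 4·5=20, C3→D2 5·12=60, C4→D3 2·7=14, C5→D2 3·24=72. Service cost 206.
{D1, D3}: service cost 261
{D1, D2}: service cost 324
Among all 3 size-2 choices, {D2, D3} is lowest.

Choose D2 and D3; total service cost 206.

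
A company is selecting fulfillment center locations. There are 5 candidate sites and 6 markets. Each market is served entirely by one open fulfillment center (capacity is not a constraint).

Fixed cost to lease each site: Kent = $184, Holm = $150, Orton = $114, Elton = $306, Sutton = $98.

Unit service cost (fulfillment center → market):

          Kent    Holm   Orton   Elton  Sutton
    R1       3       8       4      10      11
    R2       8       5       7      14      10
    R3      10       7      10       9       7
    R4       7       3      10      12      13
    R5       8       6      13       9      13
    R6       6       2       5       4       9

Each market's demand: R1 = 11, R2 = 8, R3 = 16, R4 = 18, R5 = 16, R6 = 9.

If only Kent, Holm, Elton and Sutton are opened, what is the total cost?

Each market is assigned to its cheapest site among the open ones.
{Kent, Holm, Elton, Sutton}: R1→Kent 3·11=33, R2→Holm 5·8=40, R3→Holm 7·16=112, R4→Holm 3·18=54, R5→Holm 6·16=96, R6→Holm 2·9=18. Service 353; fixed 738; total 1091.

Total cost: 1091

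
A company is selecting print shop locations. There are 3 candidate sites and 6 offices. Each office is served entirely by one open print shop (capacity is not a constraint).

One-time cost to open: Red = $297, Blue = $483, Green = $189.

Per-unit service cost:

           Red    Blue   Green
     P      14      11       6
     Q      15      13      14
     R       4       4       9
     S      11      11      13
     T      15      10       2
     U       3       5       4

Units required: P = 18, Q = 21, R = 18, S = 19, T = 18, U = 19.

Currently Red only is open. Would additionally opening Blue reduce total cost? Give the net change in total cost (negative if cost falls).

No — net change +297 (cost rises by 297).

Current service cost with {Red}: 1175.
Adding Blue: each office re-picks its cheapest; new service cost 989, saving 186.
Extra fixed cost: 483. Net change = 483 − 186 = 297.
(Totals: 1472 → 1769.)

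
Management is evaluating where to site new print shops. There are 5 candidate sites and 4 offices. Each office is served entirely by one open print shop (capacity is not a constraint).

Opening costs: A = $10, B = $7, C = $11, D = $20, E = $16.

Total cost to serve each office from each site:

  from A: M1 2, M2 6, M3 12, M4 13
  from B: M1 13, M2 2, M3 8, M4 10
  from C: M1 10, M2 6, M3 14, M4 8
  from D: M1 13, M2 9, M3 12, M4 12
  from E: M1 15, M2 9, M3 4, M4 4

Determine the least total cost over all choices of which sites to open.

Minimum total cost: 39

For any fixed open set, each office goes to its cheapest open site; total = fixed + service.
{A, B}: M1→A 2, M2→B 2, M3→B 8, M4→B 10. Service 22; fixed 17; total 39.
{B}: service 33 + fixed 7 = 40
{A, E}: service 16 + fixed 26 = 42
{A, B, C, D, E}: M1→A 2, M2→B 2, M3→E 4, M4→E 4. Service 12; fixed 64; total 76.
No other subset beats 39.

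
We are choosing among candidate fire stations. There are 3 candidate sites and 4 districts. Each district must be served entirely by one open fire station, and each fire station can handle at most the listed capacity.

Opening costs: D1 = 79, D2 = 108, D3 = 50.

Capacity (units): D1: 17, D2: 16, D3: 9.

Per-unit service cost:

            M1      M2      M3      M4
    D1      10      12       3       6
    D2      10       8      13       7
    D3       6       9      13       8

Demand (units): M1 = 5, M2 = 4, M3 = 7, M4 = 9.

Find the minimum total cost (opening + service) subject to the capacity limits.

Open {D1, D3}: M1→D3 6·5=30, M2→D3 9·4=36, M3→D1 3·7=21, M4→D1 6·9=54.
Loads: D1 carries 16/17, D3 carries 9/9. Service 141; fixed 129; total 270.
Next best feasible plan costs 320.

Minimum total cost: 270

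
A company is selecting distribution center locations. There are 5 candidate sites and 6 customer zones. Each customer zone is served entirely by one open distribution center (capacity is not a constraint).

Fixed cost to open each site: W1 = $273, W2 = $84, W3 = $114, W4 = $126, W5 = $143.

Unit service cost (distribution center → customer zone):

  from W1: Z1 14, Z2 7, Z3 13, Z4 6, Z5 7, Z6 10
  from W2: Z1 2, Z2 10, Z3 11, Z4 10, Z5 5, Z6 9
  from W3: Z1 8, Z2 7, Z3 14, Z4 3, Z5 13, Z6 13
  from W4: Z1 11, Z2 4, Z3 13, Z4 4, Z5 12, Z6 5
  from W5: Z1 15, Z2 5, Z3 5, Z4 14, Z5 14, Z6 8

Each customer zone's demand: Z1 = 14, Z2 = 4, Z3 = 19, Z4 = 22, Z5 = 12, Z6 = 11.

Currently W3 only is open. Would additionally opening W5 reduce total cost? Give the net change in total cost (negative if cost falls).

Yes — net change −91 (cost falls by 91).

Current service cost with {W3}: 771.
Adding W5: each customer zone re-picks its cheapest; new service cost 537, saving 234.
Extra fixed cost: 143. Net change = 143 − 234 = -91.
(Totals: 885 → 794.)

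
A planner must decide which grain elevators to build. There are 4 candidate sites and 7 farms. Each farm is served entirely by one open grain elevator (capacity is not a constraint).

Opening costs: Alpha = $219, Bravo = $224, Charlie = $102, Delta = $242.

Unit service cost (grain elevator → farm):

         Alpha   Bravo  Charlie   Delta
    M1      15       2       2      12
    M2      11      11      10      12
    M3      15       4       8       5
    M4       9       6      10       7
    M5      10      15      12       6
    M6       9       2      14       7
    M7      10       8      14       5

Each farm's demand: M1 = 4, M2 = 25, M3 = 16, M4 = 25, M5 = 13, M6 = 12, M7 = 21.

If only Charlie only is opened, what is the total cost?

Each farm is assigned to its cheapest site among the open ones.
{Charlie}: M1→Charlie 2·4=8, M2→Charlie 10·25=250, M3→Charlie 8·16=128, M4→Charlie 10·25=250, M5→Charlie 12·13=156, M6→Charlie 14·12=168, M7→Charlie 14·21=294. Service 1254; fixed 102; total 1356.

Total cost: 1356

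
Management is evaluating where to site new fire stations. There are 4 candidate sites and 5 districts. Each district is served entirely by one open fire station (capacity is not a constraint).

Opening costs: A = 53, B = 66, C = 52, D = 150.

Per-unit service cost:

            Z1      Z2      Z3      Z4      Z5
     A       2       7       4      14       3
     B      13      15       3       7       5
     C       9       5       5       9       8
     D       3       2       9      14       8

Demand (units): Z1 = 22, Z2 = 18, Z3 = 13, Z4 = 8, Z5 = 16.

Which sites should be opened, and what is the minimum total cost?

For any fixed open set, each district goes to its cheapest open site; total = fixed + service.
{A, C}: Z1→A 2·22=44, Z2→C 5·18=90, Z3→A 4·13=52, Z4→C 9·8=72, Z5→A 3·16=48. Service 306; fixed 105; total 411.
{A, B}: Z1→A 2·22=44, Z2→A 7·18=126, Z3→B 3·13=39, Z4→B 7·8=56, Z5→A 3·16=48. Service 313; fixed 119; total 432.
{A}: service 382 + fixed 53 = 435
{A, B, C, D}: service 223 + fixed 321 = 544
No other subset beats 411.

Open A and C; minimum total cost 411.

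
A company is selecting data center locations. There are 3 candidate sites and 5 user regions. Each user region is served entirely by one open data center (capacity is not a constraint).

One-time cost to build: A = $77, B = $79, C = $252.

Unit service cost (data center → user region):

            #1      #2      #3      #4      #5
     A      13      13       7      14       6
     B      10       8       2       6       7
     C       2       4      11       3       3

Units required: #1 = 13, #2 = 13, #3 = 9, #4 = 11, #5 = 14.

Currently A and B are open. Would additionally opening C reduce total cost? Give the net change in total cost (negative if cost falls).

No — net change +21 (cost rises by 21).

Current service cost with {A, B}: 402.
Adding C: each user region re-picks its cheapest; new service cost 171, saving 231.
Extra fixed cost: 252. Net change = 252 − 231 = 21.
(Totals: 558 → 579.)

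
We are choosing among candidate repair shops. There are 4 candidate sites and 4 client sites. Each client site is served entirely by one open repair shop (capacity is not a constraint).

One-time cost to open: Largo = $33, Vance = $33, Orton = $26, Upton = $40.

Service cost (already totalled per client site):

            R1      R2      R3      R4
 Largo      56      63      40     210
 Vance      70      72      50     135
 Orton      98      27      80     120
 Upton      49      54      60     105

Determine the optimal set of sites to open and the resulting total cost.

Open Largo and Orton; minimum total cost 302.

For any fixed open set, each client site goes to its cheapest open site; total = fixed + service.
{Largo, Orton}: R1→Largo 56, R2→Orton 27, R3→Largo 40, R4→Orton 120. Service 243; fixed 59; total 302.
{Orton, Upton}: service 241 + fixed 66 = 307
{Upton}: service 268 + fixed 40 = 308
{Largo, Vance, Orton, Upton}: R1→Upton 49, R2→Orton 27, R3→Largo 40, R4→Upton 105. Service 221; fixed 132; total 353.
No other subset beats 302.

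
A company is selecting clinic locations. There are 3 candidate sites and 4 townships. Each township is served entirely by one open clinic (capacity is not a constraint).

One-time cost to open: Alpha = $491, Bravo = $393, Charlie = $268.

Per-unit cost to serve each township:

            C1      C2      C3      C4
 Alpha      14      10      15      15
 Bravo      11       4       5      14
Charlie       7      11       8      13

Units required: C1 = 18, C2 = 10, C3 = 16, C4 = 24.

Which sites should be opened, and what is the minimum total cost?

Open Charlie only; minimum total cost 944.

For any fixed open set, each township goes to its cheapest open site; total = fixed + service.
{Charlie}: C1→Charlie 7·18=126, C2→Charlie 11·10=110, C3→Charlie 8·16=128, C4→Charlie 13·24=312. Service 676; fixed 268; total 944.
{Bravo}: C1→Bravo 11·18=198, C2→Bravo 4·10=40, C3→Bravo 5·16=80, C4→Bravo 14·24=336. Service 654; fixed 393; total 1047.
{Bravo, Charlie}: service 558 + fixed 661 = 1219
{Alpha, Bravo, Charlie}: service 558 + fixed 1152 = 1710
No other subset beats 944.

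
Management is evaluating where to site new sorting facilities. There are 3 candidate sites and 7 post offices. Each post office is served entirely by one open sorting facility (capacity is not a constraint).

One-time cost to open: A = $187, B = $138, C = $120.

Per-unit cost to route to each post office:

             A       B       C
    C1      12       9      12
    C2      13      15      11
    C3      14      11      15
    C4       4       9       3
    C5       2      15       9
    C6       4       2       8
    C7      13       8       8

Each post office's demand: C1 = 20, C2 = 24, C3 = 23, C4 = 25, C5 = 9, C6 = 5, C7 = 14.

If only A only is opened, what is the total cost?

Total cost: 1381

Each post office is assigned to its cheapest site among the open ones.
{A}: C1→A 12·20=240, C2→A 13·24=312, C3→A 14·23=322, C4→A 4·25=100, C5→A 2·9=18, C6→A 4·5=20, C7→A 13·14=182. Service 1194; fixed 187; total 1381.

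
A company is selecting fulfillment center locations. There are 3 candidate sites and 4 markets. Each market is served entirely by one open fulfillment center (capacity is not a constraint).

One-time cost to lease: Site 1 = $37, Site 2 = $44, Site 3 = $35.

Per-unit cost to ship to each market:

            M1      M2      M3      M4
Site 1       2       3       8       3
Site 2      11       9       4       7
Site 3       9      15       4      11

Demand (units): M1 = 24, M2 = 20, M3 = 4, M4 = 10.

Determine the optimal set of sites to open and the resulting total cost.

Open Site 1 only; minimum total cost 207.

For any fixed open set, each market goes to its cheapest open site; total = fixed + service.
{Site 1}: M1→Site 1 2·24=48, M2→Site 1 3·20=60, M3→Site 1 8·4=32, M4→Site 1 3·10=30. Service 170; fixed 37; total 207.
{Site 1, Site 3}: service 154 + fixed 72 = 226
{Site 1, Site 2}: service 154 + fixed 81 = 235
{Site 1, Site 2, Site 3}: service 154 + fixed 116 = 270
No other subset beats 207.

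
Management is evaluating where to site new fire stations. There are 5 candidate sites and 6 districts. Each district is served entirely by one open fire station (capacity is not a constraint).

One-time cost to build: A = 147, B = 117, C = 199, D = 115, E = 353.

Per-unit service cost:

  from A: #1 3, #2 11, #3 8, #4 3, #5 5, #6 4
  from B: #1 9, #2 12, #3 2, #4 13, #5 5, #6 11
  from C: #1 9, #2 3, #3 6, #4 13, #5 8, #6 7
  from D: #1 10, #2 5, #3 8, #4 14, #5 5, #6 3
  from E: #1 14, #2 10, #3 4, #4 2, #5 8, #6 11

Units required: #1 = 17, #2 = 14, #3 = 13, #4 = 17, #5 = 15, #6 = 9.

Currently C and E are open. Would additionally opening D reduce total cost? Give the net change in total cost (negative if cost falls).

Current service cost with {C, E}: 464.
Adding D: each district re-picks its cheapest; new service cost 383, saving 81.
Extra fixed cost: 115. Net change = 115 − 81 = 34.
(Totals: 1016 → 1050.)

No — net change +34 (cost rises by 34).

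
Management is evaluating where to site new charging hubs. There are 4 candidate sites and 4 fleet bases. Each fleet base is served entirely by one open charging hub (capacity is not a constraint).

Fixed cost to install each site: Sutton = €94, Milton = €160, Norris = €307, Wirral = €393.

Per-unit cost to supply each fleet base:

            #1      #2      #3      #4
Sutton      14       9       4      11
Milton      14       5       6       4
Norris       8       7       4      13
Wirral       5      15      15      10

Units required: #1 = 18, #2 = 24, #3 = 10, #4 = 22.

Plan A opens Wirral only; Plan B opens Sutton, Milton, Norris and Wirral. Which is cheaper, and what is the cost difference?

Plan A is cheaper by 79.

Plan A: {Wirral}: #1→Wirral 5·18=90, #2→Wirral 15·24=360, #3→Wirral 15·10=150, #4→Wirral 10·22=220. Service 820; fixed 393; total 1213.
Plan B: {Sutton, Milton, Norris, Wirral}: #1→Wirral 5·18=90, #2→Milton 5·24=120, #3→Sutton 4·10=40, #4→Milton 4·22=88. Service 338; fixed 954; total 1292.
Difference: |1213 − 1292| = 79.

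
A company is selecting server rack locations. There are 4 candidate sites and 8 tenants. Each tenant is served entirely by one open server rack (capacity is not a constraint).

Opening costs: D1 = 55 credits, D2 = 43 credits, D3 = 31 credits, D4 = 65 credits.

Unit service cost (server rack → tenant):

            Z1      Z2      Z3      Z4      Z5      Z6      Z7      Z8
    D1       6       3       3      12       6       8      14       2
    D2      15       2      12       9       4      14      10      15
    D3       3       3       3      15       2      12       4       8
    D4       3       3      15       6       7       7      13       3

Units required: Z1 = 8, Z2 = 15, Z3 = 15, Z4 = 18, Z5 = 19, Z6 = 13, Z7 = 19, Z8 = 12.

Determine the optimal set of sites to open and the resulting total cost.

Open D3 and D4; minimum total cost 559.

For any fixed open set, each tenant goes to its cheapest open site; total = fixed + service.
{D3, D4}: Z1→D3 3·8=24, Z2→D3 3·15=45, Z3→D3 3·15=45, Z4→D4 6·18=108, Z5→D3 2·19=38, Z6→D4 7·13=91, Z7→D3 4·19=76, Z8→D4 3·12=36. Service 463; fixed 96; total 559.
{D2, D3, D4}: Z1→D3 3·8=24, Z2→D2 2·15=30, Z3→D3 3·15=45, Z4→D4 6·18=108, Z5→D3 2·19=38, Z6→D4 7·13=91, Z7→D3 4·19=76, Z8→D4 3·12=36. Service 448; fixed 139; total 587.
{D1, D3, D4}: service 451 + fixed 151 = 602
{D1, D2, D3, D4}: service 436 + fixed 194 = 630
(All 15 nonempty subsets were checked; D3 and D4 is lowest.)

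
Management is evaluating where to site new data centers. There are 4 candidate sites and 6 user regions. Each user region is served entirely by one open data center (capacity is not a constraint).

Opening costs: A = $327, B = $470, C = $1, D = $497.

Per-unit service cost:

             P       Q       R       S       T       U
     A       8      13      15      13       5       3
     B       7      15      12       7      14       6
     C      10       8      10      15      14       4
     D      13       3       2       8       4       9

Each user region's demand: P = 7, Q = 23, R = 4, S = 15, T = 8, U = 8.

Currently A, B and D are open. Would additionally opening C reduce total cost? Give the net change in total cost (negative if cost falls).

No — net change +1 (cost rises by 1).

Current service cost with {A, B, D}: 287.
Adding C: each user region re-picks its cheapest; new service cost 287, saving 0.
Extra fixed cost: 1. Net change = 1 − 0 = 1.
(Totals: 1581 → 1582.)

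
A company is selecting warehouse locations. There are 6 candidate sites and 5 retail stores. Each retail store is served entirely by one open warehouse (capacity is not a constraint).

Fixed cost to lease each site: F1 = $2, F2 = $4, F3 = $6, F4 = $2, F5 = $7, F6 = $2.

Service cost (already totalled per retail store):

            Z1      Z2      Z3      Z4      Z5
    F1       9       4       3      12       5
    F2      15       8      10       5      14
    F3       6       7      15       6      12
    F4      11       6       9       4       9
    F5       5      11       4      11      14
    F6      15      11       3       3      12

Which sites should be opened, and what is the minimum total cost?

Open F1 and F6; minimum total cost 28.

For any fixed open set, each retail store goes to its cheapest open site; total = fixed + service.
{F1, F6}: Z1→F1 9, Z2→F1 4, Z3→F1 3, Z4→F6 3, Z5→F1 5. Service 24; fixed 4; total 28.
{F1, F4}: service 25 + fixed 4 = 29
{F1, F4, F6}: service 24 + fixed 6 = 30
{F1, F2, F3, F4, F5, F6}: service 20 + fixed 23 = 43
No other subset beats 28.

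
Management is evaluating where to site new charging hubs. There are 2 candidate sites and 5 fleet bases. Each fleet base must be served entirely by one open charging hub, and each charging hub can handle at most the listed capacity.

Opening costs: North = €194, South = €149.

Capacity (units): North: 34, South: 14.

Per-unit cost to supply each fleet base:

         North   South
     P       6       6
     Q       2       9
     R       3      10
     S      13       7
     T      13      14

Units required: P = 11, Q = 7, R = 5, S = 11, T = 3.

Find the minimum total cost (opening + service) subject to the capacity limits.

Open {North, South}: P→North 6·11=66, Q→North 2·7=14, R→North 3·5=15, S→South 7·11=77, T→North 13·3=39.
Loads: North carries 26/34, South carries 11/14. Service 211; fixed 343; total 554.
Next best feasible plan costs 557.

Minimum total cost: 554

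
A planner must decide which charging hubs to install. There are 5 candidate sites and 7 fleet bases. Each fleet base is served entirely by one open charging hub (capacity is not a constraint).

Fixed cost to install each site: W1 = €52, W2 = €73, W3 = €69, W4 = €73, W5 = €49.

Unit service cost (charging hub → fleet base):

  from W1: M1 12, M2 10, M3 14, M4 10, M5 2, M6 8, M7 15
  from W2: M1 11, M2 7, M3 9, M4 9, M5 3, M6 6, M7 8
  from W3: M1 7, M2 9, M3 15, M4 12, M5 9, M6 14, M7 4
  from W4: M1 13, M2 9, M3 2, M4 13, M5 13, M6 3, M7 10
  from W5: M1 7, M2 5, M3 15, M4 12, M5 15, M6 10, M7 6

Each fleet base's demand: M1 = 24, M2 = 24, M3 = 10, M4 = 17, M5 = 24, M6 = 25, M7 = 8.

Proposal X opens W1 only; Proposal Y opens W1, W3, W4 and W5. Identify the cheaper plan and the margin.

Proposal X: {W1}: M1→W1 12·24=288, M2→W1 10·24=240, M3→W1 14·10=140, M4→W1 10·17=170, M5→W1 2·24=48, M6→W1 8·25=200, M7→W1 15·8=120. Service 1206; fixed 52; total 1258.
Proposal Y: {W1, W3, W4, W5}: M1→W3 7·24=168, M2→W5 5·24=120, M3→W4 2·10=20, M4→W1 10·17=170, M5→W1 2·24=48, M6→W4 3·25=75, M7→W3 4·8=32. Service 633; fixed 243; total 876.
Difference: |1258 − 876| = 382.

Proposal Y is cheaper by 382.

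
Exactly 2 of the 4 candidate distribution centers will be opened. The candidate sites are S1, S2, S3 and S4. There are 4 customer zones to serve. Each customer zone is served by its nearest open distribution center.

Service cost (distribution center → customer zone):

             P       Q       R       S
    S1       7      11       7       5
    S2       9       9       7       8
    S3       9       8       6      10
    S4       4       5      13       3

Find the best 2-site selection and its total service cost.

Choose S3 and S4; total service cost 18.

With exactly 2 open, each customer zone uses its cheapest among the chosen.
{S3, S4}: P→S4 4, Q→S4 5, R→S3 6, S→S4 3. Service cost 18.
{S1, S4}: service cost 19
{S2, S4}: service cost 19
Among all 6 size-2 choices, {S3, S4} is lowest.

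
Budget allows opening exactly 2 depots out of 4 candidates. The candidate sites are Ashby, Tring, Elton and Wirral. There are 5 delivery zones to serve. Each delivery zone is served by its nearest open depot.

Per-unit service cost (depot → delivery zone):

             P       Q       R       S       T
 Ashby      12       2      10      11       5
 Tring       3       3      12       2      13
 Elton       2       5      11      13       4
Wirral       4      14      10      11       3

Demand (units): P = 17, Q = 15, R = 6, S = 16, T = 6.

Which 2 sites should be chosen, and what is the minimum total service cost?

Choose Tring and Elton; total service cost 201.

With exactly 2 open, each delivery zone uses its cheapest among the chosen.
{Tring, Elton}: P→Elton 2·17=34, Q→Tring 3·15=45, R→Elton 11·6=66, S→Tring 2·16=32, T→Elton 4·6=24. Service cost 201.
{Ashby, Tring}: service cost 203
{Tring, Wirral}: service cost 206
Among all 6 size-2 choices, {Tring, Elton} is lowest.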